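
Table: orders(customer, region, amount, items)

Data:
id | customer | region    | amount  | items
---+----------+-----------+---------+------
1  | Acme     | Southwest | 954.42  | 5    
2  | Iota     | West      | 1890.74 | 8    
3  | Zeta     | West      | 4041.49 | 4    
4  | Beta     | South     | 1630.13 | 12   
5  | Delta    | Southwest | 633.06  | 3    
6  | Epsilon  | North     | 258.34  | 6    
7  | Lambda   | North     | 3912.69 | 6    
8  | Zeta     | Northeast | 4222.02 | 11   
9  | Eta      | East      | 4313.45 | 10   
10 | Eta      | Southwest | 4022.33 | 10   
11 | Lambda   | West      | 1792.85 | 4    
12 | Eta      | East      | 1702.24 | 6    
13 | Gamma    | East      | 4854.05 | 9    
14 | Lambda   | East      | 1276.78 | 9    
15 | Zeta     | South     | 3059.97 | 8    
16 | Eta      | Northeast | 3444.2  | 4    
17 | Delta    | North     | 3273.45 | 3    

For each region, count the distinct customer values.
SELECT region, COUNT(DISTINCT customer)
FROM orders
GROUP BY region

Result:
  East: 3 distinct
  North: 3 distinct
  Northeast: 2 distinct
  South: 2 distinct
  Southwest: 3 distinct
  West: 3 distinct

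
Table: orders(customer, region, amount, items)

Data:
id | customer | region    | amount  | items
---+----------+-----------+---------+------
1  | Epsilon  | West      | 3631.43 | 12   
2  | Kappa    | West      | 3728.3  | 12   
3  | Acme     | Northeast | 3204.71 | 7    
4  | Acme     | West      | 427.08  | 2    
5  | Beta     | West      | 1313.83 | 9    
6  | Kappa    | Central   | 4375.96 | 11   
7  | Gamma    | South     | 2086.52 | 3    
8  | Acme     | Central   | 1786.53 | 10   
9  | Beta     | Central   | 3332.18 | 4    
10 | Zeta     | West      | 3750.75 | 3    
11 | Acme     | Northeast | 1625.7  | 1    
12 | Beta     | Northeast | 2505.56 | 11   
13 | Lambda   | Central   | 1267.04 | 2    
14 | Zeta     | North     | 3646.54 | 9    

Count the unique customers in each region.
SELECT region, COUNT(DISTINCT customer)
FROM orders
GROUP BY region

Result:
  Central: 4 distinct
  North: 1 distinct
  Northeast: 2 distinct
  South: 1 distinct
  West: 5 distinct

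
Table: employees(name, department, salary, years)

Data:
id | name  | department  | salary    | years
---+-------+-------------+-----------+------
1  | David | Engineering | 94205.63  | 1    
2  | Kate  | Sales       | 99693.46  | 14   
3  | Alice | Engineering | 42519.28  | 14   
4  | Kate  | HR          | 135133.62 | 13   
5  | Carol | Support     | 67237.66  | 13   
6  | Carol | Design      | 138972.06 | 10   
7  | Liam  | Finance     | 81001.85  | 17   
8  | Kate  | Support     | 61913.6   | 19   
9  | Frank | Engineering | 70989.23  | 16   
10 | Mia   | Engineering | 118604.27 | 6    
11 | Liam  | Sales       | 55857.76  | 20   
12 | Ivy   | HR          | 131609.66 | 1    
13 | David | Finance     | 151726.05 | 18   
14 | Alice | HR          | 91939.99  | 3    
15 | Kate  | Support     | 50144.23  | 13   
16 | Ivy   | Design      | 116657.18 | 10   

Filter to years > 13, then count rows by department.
SELECT department, COUNT(*)
FROM employees
WHERE years > 13
GROUP BY department

Note: WHERE filters rows before grouping.

Result:
  Engineering: 2
  Finance: 2
  Sales: 2
  Support: 1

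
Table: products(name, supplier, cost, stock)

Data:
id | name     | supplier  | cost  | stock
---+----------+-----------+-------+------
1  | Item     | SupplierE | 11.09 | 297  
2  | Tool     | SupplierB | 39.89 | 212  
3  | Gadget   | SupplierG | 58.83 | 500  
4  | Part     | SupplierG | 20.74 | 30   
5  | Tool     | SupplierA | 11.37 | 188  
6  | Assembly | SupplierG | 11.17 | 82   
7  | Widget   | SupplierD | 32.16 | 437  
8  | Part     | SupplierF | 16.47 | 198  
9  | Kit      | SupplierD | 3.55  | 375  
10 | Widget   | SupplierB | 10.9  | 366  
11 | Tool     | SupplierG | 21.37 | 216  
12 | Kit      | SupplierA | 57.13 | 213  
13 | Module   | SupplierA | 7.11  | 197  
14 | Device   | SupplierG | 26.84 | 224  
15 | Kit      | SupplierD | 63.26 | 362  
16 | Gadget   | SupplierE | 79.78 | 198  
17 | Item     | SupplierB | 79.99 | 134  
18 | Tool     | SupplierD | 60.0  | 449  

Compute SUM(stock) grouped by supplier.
SELECT supplier, SUM(stock) as result
FROM products
GROUP BY supplier

Result:
  SupplierA: 598
  SupplierB: 712
  SupplierD: 1623
  SupplierE: 495
  SupplierF: 198
  SupplierG: 1052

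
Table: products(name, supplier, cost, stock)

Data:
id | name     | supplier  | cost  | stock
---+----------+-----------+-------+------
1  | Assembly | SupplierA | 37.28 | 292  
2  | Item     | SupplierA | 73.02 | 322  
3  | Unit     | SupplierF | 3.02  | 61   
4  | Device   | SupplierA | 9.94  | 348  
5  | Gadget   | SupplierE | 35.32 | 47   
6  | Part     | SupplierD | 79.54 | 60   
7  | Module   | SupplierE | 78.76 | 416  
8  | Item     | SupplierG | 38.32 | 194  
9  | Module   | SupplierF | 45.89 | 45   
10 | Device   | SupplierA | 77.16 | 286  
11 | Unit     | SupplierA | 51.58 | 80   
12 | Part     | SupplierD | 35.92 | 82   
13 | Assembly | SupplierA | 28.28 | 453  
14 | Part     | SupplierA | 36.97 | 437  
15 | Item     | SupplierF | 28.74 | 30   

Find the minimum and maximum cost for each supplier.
SELECT supplier, MIN(cost), MAX(cost)
FROM products
GROUP BY supplier

Result:
  SupplierA: min=9.94, max=77.16
  SupplierD: min=35.92, max=79.54
  SupplierE: min=35.32, max=78.76
  SupplierF: min=3.02, max=45.89
  SupplierG: min=38.32, max=38.32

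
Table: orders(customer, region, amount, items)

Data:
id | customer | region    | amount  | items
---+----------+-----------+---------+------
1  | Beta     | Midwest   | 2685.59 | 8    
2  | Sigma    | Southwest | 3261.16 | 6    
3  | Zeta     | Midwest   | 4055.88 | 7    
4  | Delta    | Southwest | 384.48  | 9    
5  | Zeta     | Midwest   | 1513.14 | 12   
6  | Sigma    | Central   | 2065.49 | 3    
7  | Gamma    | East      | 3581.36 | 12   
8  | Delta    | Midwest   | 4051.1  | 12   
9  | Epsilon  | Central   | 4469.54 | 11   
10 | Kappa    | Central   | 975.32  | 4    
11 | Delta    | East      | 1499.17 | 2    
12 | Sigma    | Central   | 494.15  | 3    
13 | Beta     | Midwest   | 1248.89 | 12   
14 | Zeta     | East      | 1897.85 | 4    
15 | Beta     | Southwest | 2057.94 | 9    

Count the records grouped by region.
SELECT region, COUNT(*) as count
FROM orders
GROUP BY region

Result:
  Central: 4
  East: 3
  Midwest: 5
  Southwest: 3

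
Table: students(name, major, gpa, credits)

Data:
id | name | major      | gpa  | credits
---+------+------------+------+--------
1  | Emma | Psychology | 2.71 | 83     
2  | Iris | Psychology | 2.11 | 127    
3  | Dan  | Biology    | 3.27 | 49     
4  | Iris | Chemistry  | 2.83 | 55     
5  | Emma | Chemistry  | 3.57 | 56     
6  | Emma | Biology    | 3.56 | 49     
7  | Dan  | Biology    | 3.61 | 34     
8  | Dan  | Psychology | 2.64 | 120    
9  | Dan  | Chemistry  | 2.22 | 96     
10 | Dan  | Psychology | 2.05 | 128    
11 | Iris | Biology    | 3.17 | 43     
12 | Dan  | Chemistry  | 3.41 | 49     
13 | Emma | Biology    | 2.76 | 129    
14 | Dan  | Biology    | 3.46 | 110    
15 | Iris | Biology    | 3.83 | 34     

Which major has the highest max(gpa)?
SELECT major, MAX(gpa) as val
FROM students
GROUP BY major
ORDER BY val DESC
LIMIT 1

Result: Biology with max(gpa) = 3.83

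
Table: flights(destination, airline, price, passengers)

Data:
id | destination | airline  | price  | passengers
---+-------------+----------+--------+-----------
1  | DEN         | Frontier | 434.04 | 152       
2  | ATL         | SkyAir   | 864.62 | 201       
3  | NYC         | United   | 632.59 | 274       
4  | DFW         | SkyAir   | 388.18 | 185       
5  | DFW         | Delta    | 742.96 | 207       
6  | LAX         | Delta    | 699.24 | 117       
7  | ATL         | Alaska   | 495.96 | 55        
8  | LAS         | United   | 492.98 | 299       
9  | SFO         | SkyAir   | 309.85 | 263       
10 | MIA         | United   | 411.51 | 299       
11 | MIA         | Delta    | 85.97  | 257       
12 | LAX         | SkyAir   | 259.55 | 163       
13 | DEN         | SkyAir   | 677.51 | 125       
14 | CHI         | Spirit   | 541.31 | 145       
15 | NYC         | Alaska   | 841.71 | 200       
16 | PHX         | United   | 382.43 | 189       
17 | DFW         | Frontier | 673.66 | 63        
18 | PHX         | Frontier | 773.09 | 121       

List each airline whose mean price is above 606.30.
SELECT airline, AVG(price)
FROM flights
GROUP BY airline
HAVING AVG(price) > 606.30

Result:
  Alaska: avg=668.84
  Frontier: avg=626.93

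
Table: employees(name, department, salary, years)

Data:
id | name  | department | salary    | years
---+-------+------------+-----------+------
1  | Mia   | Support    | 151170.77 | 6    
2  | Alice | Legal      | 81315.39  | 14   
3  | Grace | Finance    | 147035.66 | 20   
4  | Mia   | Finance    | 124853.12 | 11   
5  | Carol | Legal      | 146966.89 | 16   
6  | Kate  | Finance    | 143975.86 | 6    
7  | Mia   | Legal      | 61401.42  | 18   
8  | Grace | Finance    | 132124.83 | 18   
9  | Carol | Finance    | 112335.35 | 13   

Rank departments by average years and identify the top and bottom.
SELECT department, AVG(years)
FROM employees
GROUP BY department
ORDER BY AVG(years)

All groups:
  Support: 6.00
  Finance: 13.60
  Legal: 16.00

Highest: Legal (16.00)
Lowest: Support (6.00)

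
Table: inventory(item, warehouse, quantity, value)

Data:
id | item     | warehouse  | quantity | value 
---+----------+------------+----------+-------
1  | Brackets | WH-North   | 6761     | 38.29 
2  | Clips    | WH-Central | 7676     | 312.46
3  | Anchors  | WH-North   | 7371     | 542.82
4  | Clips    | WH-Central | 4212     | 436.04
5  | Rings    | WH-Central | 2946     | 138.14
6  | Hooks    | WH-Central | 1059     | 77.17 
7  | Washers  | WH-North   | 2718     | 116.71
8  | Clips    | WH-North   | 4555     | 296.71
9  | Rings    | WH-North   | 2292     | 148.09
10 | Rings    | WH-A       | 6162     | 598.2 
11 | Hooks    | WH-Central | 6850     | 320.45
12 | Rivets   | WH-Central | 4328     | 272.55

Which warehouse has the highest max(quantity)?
SELECT warehouse, MAX(quantity) as val
FROM inventory
GROUP BY warehouse
ORDER BY val DESC
LIMIT 1

Result: WH-Central with max(quantity) = 7676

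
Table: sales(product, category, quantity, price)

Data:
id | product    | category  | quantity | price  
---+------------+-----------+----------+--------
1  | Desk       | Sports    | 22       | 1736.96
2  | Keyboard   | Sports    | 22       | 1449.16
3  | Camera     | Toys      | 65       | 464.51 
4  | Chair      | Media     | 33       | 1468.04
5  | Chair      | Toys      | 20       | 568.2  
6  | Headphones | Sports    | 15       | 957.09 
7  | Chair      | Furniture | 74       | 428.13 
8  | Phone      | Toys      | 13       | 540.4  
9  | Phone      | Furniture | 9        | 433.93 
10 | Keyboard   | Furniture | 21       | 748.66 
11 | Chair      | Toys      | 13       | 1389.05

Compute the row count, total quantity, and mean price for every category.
SELECT category,
       COUNT(*) as cnt,
       SUM(quantity) as total_quantity,
       AVG(price) as avg_price
FROM sales
GROUP BY category

Result:
  Furniture: 3 records, 104 total quantity, 536.91 avg price
  Media: 1 records, 33 total quantity, 1468.04 avg price
  Sports: 3 records, 59 total quantity, 1381.07 avg price
  Toys: 4 records, 111 total quantity, 740.54 avg price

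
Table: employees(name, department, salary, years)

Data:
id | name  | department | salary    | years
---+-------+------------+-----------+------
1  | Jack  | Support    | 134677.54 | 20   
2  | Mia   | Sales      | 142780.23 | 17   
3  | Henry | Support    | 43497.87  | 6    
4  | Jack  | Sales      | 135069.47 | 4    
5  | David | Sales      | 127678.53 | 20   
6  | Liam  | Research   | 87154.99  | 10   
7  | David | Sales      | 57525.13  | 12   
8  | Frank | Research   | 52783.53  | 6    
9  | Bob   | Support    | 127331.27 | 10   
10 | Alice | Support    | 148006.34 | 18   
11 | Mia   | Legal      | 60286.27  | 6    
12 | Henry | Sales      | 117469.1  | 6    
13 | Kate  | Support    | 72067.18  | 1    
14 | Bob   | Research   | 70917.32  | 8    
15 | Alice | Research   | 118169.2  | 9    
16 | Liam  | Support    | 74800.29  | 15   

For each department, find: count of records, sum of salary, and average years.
SELECT department,
       COUNT(*) as cnt,
       SUM(salary) as total_salary,
       AVG(years) as avg_years
FROM employees
GROUP BY department

Result:
  Legal: 1 records, 60286.27 total salary, 6.00 avg years
  Research: 4 records, 329025.04 total salary, 8.25 avg years
  Sales: 5 records, 580522.46 total salary, 11.80 avg years
  Support: 6 records, 600380.49 total salary, 11.67 avg years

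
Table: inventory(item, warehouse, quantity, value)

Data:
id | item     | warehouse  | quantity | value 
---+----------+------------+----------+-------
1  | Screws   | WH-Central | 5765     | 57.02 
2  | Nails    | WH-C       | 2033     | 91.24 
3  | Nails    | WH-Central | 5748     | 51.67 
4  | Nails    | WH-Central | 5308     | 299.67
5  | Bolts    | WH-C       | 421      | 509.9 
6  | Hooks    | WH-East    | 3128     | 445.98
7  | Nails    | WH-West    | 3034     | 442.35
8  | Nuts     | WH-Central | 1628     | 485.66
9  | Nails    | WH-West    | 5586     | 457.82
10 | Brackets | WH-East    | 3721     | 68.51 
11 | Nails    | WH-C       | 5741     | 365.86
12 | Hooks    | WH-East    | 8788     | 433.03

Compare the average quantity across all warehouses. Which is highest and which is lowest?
SELECT warehouse, AVG(quantity)
FROM inventory
GROUP BY warehouse
ORDER BY AVG(quantity)

All groups:
  WH-C: 2731.67
  WH-West: 4310.00
  WH-Central: 4612.25
  WH-East: 5212.33

Highest: WH-East (5212.33)
Lowest: WH-C (2731.67)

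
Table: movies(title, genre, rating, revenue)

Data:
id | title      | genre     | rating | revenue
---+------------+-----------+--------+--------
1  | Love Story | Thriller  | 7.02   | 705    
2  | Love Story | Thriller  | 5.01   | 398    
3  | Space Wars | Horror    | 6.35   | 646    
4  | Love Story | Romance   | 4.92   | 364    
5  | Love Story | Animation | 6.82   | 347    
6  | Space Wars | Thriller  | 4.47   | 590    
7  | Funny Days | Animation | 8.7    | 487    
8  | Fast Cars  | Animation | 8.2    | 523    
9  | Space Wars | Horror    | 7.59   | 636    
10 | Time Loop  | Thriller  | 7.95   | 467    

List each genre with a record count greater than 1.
SELECT genre, COUNT(*) as cnt
FROM movies
GROUP BY genre
HAVING COUNT(*) > 1

Result:
  Animation: 3
  Horror: 2
  Thriller: 4

Note: HAVING filters groups after aggregation, WHERE filters rows before.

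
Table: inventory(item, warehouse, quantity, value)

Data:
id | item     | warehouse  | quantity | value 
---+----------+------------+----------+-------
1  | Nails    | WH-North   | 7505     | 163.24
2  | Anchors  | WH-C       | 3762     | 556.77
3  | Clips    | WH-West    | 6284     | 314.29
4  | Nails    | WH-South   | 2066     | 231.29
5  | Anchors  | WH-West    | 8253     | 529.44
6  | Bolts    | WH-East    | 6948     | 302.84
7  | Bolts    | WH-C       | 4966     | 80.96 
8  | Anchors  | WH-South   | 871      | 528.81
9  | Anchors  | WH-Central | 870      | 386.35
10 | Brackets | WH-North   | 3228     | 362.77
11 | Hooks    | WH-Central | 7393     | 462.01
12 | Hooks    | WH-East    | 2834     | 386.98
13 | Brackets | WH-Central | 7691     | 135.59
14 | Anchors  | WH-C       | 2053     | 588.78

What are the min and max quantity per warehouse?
SELECT warehouse, MIN(quantity), MAX(quantity)
FROM inventory
GROUP BY warehouse

Result:
  WH-C: min=2053, max=4966
  WH-Central: min=870, max=7691
  WH-East: min=2834, max=6948
  WH-North: min=3228, max=7505
  WH-South: min=871, max=2066
  WH-West: min=6284, max=8253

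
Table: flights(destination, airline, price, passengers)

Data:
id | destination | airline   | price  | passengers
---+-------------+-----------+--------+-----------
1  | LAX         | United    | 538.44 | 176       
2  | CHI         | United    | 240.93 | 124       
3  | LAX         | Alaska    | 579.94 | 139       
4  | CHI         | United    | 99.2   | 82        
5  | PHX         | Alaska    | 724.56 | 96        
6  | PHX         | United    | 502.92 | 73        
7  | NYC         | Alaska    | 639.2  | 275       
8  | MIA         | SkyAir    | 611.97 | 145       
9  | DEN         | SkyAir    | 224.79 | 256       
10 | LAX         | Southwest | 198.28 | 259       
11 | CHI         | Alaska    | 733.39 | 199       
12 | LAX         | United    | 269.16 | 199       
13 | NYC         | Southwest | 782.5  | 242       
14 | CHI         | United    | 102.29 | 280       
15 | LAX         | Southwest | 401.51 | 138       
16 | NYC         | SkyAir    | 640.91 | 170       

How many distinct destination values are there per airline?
SELECT airline, COUNT(DISTINCT destination)
FROM flights
GROUP BY airline

Result:
  Alaska: 4 distinct
  SkyAir: 3 distinct
  Southwest: 2 distinct
  United: 3 distinct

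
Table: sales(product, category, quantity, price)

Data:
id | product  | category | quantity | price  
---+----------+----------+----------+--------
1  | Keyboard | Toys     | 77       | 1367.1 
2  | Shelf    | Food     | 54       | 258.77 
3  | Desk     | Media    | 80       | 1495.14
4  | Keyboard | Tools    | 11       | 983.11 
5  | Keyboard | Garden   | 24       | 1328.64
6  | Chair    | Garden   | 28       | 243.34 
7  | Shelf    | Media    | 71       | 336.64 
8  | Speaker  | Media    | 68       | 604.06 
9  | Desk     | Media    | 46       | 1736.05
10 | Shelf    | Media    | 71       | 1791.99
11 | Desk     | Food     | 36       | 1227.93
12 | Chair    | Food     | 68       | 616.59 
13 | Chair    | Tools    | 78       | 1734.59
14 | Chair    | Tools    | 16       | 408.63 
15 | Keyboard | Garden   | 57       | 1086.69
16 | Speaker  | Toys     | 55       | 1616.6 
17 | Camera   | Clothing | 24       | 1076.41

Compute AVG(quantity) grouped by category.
SELECT category, AVG(quantity) as result
FROM sales
GROUP BY category

Result:
  Clothing: 24.00
  Food: 52.67
  Garden: 36.33
  Media: 67.20
  Tools: 35.00
  Toys: 66.00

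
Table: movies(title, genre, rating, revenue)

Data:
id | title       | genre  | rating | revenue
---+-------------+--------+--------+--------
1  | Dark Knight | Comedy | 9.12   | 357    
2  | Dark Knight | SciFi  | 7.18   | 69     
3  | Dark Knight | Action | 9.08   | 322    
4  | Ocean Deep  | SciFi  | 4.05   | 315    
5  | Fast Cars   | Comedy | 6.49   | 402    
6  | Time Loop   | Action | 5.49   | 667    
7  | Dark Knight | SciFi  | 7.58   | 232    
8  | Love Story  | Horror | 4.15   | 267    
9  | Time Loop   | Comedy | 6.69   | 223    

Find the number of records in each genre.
SELECT genre, COUNT(*) as count
FROM movies
GROUP BY genre

Result:
  Action: 2
  Comedy: 3
  Horror: 1
  SciFi: 3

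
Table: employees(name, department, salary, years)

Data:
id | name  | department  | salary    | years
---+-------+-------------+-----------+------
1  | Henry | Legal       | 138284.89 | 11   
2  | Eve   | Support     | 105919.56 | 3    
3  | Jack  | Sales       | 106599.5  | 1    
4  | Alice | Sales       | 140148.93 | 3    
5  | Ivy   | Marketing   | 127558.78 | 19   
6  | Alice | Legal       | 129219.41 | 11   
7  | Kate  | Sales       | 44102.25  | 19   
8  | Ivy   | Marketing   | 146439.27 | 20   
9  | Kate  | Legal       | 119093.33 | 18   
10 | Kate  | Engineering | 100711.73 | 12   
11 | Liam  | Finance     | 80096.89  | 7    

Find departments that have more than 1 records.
SELECT department, COUNT(*) as cnt
FROM employees
GROUP BY department
HAVING COUNT(*) > 1

Result:
  Legal: 3
  Marketing: 2
  Sales: 3

Note: HAVING filters groups after aggregation, WHERE filters rows before.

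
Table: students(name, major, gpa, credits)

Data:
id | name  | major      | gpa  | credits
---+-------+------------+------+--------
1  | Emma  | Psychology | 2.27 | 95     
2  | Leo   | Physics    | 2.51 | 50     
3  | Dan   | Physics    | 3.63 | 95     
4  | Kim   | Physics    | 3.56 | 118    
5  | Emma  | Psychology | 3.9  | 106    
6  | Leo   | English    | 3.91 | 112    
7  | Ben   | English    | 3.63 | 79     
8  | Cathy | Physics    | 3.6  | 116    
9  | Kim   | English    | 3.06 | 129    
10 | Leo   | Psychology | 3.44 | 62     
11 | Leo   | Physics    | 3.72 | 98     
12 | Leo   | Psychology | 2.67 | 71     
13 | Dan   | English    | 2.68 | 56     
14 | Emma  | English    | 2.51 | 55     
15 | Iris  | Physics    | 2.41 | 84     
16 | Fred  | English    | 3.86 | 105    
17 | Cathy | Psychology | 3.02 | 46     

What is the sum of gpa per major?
SELECT major, SUM(gpa) as result
FROM students
GROUP BY major

Result:
  English: 19.65
  Physics: 19.43
  Psychology: 15.30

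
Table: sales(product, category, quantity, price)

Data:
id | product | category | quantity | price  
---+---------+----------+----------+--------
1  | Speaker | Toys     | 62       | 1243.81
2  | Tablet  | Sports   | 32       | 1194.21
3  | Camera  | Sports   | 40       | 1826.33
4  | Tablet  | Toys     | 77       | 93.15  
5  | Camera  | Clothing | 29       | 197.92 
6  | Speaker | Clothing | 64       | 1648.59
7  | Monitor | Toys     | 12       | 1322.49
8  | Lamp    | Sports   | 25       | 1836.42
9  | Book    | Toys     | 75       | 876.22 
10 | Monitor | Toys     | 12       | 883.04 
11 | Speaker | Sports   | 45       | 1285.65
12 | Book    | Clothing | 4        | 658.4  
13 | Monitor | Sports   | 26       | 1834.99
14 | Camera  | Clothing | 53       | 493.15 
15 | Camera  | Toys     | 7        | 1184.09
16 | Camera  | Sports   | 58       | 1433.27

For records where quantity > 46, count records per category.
SELECT category, COUNT(*)
FROM sales
WHERE quantity > 46
GROUP BY category

Note: WHERE filters rows before grouping.

Result:
  Clothing: 2
  Sports: 1
  Toys: 3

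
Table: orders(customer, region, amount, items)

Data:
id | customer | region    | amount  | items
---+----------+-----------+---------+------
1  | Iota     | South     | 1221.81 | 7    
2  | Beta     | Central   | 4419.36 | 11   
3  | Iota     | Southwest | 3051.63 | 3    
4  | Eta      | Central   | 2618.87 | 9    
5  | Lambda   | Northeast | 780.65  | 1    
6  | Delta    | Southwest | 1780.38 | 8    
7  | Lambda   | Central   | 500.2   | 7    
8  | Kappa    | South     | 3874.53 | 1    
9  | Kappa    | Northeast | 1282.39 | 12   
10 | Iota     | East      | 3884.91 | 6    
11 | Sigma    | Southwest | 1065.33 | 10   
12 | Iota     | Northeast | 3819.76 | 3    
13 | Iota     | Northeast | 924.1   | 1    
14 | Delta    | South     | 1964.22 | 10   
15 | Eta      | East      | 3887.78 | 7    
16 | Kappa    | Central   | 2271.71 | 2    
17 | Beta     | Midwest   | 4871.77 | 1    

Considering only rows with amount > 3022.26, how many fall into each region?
SELECT region, COUNT(*)
FROM orders
WHERE amount > 3022.26
GROUP BY region

Note: WHERE filters rows before grouping.

Result:
  Central: 1
  East: 2
  Midwest: 1
  Northeast: 1
  South: 1
  Southwest: 1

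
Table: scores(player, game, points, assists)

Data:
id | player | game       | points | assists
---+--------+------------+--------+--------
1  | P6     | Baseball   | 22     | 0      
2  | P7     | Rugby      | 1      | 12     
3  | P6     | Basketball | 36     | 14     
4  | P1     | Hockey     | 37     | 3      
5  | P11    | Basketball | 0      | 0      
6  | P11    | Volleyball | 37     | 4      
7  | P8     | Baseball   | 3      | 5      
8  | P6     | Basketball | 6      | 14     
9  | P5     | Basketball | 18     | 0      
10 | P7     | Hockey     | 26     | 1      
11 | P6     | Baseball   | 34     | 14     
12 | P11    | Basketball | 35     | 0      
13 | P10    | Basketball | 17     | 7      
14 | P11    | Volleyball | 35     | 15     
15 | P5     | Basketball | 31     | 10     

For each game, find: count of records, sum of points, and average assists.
SELECT game,
       COUNT(*) as cnt,
       SUM(points) as total_points,
       AVG(assists) as avg_assists
FROM scores
GROUP BY game

Result:
  Baseball: 3 records, 59 total points, 6.33 avg assists
  Basketball: 7 records, 143 total points, 6.43 avg assists
  Hockey: 2 records, 63 total points, 2.00 avg assists
  Rugby: 1 records, 1 total points, 12.00 avg assists
  Volleyball: 2 records, 72 total points, 9.50 avg assists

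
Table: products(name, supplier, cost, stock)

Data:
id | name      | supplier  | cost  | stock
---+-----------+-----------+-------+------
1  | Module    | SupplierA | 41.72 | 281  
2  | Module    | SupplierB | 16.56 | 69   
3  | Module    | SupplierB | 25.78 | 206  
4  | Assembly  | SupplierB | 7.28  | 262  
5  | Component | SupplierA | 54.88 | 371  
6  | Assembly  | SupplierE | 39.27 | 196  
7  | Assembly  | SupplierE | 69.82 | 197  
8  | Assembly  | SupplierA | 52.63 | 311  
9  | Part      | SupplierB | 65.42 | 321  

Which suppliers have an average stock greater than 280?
SELECT supplier, AVG(stock)
FROM products
GROUP BY supplier
HAVING AVG(stock) > 280

Result:
  SupplierA: avg=321.00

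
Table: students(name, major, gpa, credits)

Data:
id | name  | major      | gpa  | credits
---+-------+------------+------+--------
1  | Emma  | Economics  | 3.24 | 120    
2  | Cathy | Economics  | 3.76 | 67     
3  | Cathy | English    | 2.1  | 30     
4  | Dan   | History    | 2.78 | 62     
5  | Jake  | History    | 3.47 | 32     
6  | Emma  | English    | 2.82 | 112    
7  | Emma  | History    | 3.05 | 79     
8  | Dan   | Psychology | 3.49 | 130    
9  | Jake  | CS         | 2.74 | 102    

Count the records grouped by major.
SELECT major, COUNT(*) as count
FROM students
GROUP BY major

Result:
  CS: 1
  Economics: 2
  English: 2
  History: 3
  Psychology: 1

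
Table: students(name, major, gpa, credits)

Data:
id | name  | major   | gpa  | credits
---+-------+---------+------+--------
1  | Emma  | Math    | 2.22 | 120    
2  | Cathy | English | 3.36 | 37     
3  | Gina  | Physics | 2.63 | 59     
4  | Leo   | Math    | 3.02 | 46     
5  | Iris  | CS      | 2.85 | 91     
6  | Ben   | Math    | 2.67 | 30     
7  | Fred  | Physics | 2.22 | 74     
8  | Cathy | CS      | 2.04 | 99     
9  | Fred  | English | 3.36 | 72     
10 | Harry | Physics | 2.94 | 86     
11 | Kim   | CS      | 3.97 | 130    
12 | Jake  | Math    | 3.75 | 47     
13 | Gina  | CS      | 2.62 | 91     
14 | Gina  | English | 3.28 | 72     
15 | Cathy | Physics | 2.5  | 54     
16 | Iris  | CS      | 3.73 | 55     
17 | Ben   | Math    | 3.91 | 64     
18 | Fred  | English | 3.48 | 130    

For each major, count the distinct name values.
SELECT major, COUNT(DISTINCT name)
FROM students
GROUP BY major

Result:
  CS: 4 distinct
  English: 3 distinct
  Math: 4 distinct
  Physics: 4 distinct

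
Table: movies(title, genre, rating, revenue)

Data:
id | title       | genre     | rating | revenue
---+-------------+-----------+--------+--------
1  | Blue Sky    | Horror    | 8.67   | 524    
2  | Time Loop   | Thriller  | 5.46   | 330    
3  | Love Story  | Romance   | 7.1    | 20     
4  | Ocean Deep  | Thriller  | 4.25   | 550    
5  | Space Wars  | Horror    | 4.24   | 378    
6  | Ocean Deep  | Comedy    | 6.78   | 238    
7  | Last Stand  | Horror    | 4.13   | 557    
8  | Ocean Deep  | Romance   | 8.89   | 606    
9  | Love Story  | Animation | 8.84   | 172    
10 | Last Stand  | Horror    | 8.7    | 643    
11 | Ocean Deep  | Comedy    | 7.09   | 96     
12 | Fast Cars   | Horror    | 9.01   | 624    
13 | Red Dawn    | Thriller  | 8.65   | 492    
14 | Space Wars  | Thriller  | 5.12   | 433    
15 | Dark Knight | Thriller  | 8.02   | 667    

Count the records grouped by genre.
SELECT genre, COUNT(*) as count
FROM movies
GROUP BY genre

Result:
  Animation: 1
  Comedy: 2
  Horror: 5
  Romance: 2
  Thriller: 5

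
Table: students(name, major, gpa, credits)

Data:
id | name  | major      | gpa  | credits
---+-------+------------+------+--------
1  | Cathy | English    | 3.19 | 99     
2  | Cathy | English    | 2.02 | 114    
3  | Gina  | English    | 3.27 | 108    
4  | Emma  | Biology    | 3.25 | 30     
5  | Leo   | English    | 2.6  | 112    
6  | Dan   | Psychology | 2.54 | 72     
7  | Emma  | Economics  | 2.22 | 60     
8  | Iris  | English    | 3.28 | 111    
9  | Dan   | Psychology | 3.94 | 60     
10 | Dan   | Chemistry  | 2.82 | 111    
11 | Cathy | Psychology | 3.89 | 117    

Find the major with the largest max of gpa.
SELECT major, MAX(gpa) as val
FROM students
GROUP BY major
ORDER BY val DESC
LIMIT 1

Result: Psychology with max(gpa) = 3.94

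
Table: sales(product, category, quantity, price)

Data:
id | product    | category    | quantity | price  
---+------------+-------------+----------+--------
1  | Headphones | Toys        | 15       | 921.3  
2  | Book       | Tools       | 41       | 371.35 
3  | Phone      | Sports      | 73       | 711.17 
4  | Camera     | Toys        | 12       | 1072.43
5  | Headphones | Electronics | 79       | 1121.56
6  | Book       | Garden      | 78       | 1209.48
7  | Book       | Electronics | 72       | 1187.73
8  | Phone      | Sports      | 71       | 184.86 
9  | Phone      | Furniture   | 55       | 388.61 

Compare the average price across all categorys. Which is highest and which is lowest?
SELECT category, AVG(price)
FROM sales
GROUP BY category
ORDER BY AVG(price)

All groups:
  Tools: 371.35
  Furniture: 388.61
  Sports: 448.02
  Toys: 996.87
  Electronics: 1154.65
  Garden: 1209.48

Highest: Garden (1209.48)
Lowest: Tools (371.35)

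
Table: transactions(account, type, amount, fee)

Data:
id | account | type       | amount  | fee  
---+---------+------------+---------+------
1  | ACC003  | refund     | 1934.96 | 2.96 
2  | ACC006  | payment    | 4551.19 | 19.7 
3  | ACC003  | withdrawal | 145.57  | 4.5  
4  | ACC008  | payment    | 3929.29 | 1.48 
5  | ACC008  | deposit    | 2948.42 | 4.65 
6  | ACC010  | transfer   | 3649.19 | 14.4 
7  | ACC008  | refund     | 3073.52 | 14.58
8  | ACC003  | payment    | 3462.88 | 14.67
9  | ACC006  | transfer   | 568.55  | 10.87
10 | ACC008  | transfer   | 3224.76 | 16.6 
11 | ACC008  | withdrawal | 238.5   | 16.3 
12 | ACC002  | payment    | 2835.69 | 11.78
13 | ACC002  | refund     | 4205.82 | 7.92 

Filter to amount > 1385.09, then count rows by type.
SELECT type, COUNT(*)
FROM transactions
WHERE amount > 1385.09
GROUP BY type

Note: WHERE filters rows before grouping.

Result:
  deposit: 1
  payment: 4
  refund: 3
  transfer: 2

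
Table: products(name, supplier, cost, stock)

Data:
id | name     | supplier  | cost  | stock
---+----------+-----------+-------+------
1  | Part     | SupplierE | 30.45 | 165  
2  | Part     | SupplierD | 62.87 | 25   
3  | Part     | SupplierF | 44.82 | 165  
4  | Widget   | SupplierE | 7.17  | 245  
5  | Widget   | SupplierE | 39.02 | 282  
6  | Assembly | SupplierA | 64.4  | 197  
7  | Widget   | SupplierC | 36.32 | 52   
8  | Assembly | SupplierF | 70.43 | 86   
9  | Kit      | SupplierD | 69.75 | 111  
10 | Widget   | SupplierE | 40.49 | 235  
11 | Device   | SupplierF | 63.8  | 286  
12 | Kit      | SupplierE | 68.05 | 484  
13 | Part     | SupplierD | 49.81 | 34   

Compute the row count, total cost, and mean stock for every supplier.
SELECT supplier,
       COUNT(*) as cnt,
       SUM(cost) as total_cost,
       AVG(stock) as avg_stock
FROM products
GROUP BY supplier

Result:
  SupplierA: 1 records, 64.40 total cost, 197.00 avg stock
  SupplierC: 1 records, 36.32 total cost, 52.00 avg stock
  SupplierD: 3 records, 182.43 total cost, 56.67 avg stock
  SupplierE: 5 records, 185.18 total cost, 282.20 avg stock
  SupplierF: 3 records, 179.05 total cost, 179.00 avg stock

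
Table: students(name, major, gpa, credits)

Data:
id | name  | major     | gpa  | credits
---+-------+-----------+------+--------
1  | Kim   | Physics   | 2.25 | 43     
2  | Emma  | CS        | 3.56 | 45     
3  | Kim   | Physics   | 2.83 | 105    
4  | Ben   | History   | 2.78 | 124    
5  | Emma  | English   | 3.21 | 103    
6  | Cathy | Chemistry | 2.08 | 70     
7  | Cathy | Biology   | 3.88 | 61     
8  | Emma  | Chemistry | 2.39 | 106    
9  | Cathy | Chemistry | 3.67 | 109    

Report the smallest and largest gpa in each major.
SELECT major, MIN(gpa), MAX(gpa)
FROM students
GROUP BY major

Result:
  Biology: min=3.88, max=3.88
  CS: min=3.56, max=3.56
  Chemistry: min=2.08, max=3.67
  English: min=3.21, max=3.21
  History: min=2.78, max=2.78
  Physics: min=2.25, max=2.83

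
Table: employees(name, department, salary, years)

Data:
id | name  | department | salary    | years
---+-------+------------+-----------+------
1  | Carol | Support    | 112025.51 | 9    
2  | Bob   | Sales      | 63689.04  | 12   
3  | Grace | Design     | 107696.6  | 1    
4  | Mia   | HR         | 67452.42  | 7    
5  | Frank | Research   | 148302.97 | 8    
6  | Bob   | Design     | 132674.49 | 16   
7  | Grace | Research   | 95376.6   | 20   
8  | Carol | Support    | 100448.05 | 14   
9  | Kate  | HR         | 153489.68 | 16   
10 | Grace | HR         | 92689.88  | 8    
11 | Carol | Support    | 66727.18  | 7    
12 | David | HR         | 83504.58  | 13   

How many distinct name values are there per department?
SELECT department, COUNT(DISTINCT name)
FROM employees
GROUP BY department

Result:
  Design: 2 distinct
  HR: 4 distinct
  Research: 2 distinct
  Sales: 1 distinct
  Support: 1 distinct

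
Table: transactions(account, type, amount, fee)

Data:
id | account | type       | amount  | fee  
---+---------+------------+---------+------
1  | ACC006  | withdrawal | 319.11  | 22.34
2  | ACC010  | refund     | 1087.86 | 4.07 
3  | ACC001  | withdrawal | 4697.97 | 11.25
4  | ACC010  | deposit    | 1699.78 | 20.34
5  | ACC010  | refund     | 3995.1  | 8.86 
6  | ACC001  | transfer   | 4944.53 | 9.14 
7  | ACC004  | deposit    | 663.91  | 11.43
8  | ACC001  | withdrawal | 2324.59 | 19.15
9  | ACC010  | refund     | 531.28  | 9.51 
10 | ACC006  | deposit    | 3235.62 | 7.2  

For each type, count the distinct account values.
SELECT type, COUNT(DISTINCT account)
FROM transactions
GROUP BY type

Result:
  deposit: 3 distinct
  refund: 1 distinct
  transfer: 1 distinct
  withdrawal: 2 distinct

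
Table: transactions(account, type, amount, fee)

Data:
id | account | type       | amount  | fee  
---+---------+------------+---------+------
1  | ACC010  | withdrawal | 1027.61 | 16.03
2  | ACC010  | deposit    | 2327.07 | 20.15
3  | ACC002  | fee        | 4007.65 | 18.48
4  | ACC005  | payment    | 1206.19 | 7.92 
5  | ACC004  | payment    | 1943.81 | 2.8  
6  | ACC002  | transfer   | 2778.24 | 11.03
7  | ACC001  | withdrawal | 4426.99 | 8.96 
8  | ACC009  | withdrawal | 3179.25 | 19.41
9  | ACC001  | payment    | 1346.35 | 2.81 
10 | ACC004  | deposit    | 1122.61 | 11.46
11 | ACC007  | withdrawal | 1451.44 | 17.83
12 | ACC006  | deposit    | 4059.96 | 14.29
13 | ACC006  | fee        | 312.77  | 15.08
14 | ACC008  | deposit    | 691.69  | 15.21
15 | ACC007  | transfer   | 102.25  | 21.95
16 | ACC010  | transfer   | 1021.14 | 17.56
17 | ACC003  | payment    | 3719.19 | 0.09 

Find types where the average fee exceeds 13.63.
SELECT type, AVG(fee)
FROM transactions
GROUP BY type
HAVING AVG(fee) > 13.63

Result:
  deposit: avg=15.28
  fee: avg=16.78
  transfer: avg=16.85
  withdrawal: avg=15.56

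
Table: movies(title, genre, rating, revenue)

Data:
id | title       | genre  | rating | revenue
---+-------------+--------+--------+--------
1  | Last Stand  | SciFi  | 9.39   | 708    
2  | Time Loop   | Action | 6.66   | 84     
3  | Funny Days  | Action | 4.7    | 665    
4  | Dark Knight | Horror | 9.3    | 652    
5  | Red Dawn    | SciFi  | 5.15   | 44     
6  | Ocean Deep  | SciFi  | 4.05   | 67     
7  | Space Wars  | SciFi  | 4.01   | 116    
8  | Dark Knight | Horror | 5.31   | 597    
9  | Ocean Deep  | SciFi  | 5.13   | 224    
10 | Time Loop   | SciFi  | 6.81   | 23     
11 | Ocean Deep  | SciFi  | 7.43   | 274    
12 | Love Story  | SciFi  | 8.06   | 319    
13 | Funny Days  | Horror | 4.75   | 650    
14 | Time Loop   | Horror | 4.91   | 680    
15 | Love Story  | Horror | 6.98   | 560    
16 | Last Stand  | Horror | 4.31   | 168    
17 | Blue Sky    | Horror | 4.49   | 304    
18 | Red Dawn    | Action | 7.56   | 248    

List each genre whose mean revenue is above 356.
SELECT genre, AVG(revenue)
FROM movies
GROUP BY genre
HAVING AVG(revenue) > 356

Result:
  Horror: avg=515.86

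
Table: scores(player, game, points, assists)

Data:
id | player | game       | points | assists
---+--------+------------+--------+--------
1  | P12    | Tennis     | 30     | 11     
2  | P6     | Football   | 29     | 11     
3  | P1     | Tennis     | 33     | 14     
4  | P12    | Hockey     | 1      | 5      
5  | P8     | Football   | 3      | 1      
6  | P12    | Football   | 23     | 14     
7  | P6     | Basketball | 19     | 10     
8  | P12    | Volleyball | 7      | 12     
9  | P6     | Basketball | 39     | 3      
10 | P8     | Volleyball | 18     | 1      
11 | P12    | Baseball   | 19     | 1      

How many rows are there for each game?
SELECT game, COUNT(*) as count
FROM scores
GROUP BY game

Result:
  Baseball: 1
  Basketball: 2
  Football: 3
  Hockey: 1
  Tennis: 2
  Volleyball: 2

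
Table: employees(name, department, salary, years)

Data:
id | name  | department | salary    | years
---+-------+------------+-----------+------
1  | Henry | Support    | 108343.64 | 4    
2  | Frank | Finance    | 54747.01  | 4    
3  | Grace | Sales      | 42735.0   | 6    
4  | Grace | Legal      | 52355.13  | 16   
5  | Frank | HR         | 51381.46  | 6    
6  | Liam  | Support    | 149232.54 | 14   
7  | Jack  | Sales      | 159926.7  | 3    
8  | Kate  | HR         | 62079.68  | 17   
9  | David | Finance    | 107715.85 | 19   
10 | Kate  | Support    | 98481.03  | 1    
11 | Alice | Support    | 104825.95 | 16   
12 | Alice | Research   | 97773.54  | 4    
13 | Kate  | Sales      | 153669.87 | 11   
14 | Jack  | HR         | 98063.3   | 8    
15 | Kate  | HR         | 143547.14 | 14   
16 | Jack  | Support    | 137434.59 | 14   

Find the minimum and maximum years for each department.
SELECT department, MIN(years), MAX(years)
FROM employees
GROUP BY department

Result:
  Finance: min=4, max=19
  HR: min=6, max=17
  Legal: min=16, max=16
  Research: min=4, max=4
  Sales: min=3, max=11
  Support: min=1, max=16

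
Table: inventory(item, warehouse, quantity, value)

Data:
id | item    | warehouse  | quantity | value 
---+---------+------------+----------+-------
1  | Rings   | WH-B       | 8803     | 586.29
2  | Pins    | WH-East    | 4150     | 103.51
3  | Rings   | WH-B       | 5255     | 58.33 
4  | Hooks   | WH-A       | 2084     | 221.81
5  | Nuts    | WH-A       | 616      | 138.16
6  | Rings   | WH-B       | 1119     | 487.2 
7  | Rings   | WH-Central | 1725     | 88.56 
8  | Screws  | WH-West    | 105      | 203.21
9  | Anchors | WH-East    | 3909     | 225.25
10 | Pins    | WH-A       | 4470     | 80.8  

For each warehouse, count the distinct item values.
SELECT warehouse, COUNT(DISTINCT item)
FROM inventory
GROUP BY warehouse

Result:
  WH-A: 3 distinct
  WH-B: 1 distinct
  WH-Central: 1 distinct
  WH-East: 2 distinct
  WH-West: 1 distinct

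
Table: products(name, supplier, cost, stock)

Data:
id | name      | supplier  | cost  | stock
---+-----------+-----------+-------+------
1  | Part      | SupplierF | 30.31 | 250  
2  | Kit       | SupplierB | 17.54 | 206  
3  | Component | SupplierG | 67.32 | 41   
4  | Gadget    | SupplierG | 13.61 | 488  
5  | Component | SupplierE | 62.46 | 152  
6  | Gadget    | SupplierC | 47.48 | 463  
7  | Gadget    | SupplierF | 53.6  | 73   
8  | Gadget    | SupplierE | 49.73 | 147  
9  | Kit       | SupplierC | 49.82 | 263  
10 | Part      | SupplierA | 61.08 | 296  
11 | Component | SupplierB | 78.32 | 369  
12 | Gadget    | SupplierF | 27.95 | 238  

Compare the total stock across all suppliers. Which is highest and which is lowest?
SELECT supplier, SUM(stock)
FROM products
GROUP BY supplier
ORDER BY SUM(stock)

All groups:
  SupplierA: 296
  SupplierE: 299
  SupplierG: 529
  SupplierF: 561
  SupplierB: 575
  SupplierC: 726

Highest: SupplierC (726)
Lowest: SupplierA (296)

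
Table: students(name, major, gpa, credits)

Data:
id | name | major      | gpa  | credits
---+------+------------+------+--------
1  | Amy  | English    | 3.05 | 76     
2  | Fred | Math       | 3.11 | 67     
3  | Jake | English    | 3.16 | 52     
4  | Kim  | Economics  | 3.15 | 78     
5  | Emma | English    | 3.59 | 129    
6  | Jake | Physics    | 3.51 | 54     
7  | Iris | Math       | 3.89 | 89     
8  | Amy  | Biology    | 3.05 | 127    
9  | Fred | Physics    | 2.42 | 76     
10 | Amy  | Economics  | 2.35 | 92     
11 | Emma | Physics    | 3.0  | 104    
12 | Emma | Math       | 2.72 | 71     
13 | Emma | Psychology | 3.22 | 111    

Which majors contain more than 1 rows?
SELECT major, COUNT(*) as cnt
FROM students
GROUP BY major
HAVING COUNT(*) > 1

Result:
  Economics: 2
  English: 3
  Math: 3
  Physics: 3

Note: HAVING filters groups after aggregation, WHERE filters rows before.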